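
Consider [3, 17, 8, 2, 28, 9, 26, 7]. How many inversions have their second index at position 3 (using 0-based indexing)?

The element at index 3 is 2.
Elements before it: 3, 17, 8
Those larger than 2: 3, 17, 8

3 such elements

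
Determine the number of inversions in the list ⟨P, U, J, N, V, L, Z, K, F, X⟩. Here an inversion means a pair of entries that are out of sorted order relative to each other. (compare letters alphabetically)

23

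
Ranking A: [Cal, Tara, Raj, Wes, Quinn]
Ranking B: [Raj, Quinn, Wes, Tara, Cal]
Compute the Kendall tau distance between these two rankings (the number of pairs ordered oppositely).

8

Assign each item its position (1..5) in the first ordering, then rewrite the second ordering as that position sequence:
positions: Cal→1, Tara→2, Raj→3, Wes→4, Quinn→5
second ordering as positions: [3, 5, 4, 2, 1]
Discordant pairs = inversions in this position sequence.
3: 2, 1 → 2
5: 4, 2, 1 → 3
4: 2, 1 → 2
2: 1 → 1
1: 0
Total: 2 + 3 + 2 + 1 + 0 = 8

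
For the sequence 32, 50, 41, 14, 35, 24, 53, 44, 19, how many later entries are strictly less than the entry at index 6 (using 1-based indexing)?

1

The element at index 6 is 24.
Elements after it: 53, 44, 19
Those smaller than 24: 19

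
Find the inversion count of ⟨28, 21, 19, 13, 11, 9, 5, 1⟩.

For each element, count later entries that are smaller:
28 → 21, 19, 13, 11, 9, 5, 1 → 7
21 → 19, 13, 11, 9, 5, 1 → 6
19 → 13, 11, 9, 5, 1 → 5
13 → 11, 9, 5, 1 → 4
11 → 9, 5, 1 → 3
9 → 5, 1 → 2
5 → 1 → 1
1 → none → 0
Sum: 7 + 6 + 5 + 4 + 3 + 2 + 1 + 0 = 28

There are 28 inversions.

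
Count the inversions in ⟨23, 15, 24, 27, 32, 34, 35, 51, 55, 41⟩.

Element-by-element contributions:
23 → 15 → 1
15 → none → 0
24 → none → 0
27 → none → 0
32 → none → 0
34 → none → 0
35 → none → 0
51 → 41 → 1
55 → 41 → 1
41 → none → 0
Sum: 1 + 0 + 0 + 0 + 0 + 0 + 0 + 1 + 1 + 0 = 3

3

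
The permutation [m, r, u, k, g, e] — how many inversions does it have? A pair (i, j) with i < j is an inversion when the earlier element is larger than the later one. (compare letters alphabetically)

Count, for each position, how many later elements it exceeds:
m: 3
r: 3
u: 3
k: 2
g: 1
e: 0
Sum: 3 + 3 + 3 + 2 + 1 + 0 = 12

Out-of-order pairs: 12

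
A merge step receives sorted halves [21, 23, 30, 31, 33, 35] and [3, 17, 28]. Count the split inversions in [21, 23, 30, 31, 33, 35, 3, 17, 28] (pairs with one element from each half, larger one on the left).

Count, for every r in R, how many entries of L exceed r:
r = 3: 21, 23, 30, 31, 33, 35 → 6
r = 17: 21, 23, 30, 31, 33, 35 → 6
r = 28: 30, 31, 33, 35 → 4
Cross-inversions: 6 + 6 + 4 = 16

There are 16 cross-inversions.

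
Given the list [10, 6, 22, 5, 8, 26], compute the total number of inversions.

Inversions: 6

Count, for each position, how many later elements it exceeds:
10: 3
6: 1
22: 2
5: 0
8: 0
26: 0
Sum: 3 + 1 + 2 + 0 + 0 + 0 = 6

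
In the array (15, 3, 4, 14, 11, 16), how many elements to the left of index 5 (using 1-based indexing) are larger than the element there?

The element at index 5 is 11.
Elements before it: 15, 3, 4, 14
Those larger than 11: 15, 14

2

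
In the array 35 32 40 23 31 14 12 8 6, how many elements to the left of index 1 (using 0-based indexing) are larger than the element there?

1

The element at index 1 is 32.
Elements before it: 35
Those larger than 32: 35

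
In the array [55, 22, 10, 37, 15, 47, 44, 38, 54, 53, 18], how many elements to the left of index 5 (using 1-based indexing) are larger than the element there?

The element at index 5 is 15.
Elements before it: 55, 22, 10, 37
Those larger than 15: 55, 22, 37

3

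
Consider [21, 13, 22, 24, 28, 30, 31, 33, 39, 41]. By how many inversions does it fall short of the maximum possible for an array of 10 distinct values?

Maximum inversions for 10 distinct elements is C(10, 2) = 10·9/2 = 45.
Current inversions — for each element, count later smaller elements:
21: 1
13: 0
22: 0
24: 0
28: 0
30: 0
31: 0
33: 0
39: 0
41: 0
Current total: 1 + 0 + 0 + 0 + 0 + 0 + 0 + 0 + 0 + 0 = 1
Shortfall: 45 − 1 = 44

44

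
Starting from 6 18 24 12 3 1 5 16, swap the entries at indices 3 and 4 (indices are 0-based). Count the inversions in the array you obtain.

16 inversions

Positions 3 and 4 hold 12 and 3; after swapping, the array is [6, 18, 24, 3, 12, 1, 5, 16].
For each element, count later entries that are smaller:
6: 3
18: 5
24: 5
3: 1
12: 2
1: 0
5: 0
16: 0
Sum: 3 + 5 + 5 + 1 + 2 + 0 + 0 + 0 = 16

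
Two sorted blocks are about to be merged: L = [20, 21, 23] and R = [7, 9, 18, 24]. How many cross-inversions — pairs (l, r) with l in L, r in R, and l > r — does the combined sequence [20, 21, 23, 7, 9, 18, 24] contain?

Count, for every r in R, how many entries of L exceed r:
r = 7: 20, 21, 23 → 3
r = 9: 20, 21, 23 → 3
r = 18: 20, 21, 23 → 3
r = 24: none → 0
Cross-inversions: 3 + 3 + 3 + 0 = 9

There are 9 split inversions.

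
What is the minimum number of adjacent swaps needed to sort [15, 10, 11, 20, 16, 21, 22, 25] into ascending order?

3

Minimum adjacent swaps = number of inversions (each swap of adjacent out-of-order elements removes one inversion and no swap can remove more).
Count inversions — for each element, later elements that are smaller:
15: 10, 11 → 2
10: none → 0
11: none → 0
20: 16 → 1
16: none → 0
21: none → 0
22: none → 0
25: none → 0
Total inversions: 2 + 0 + 0 + 1 + 0 + 0 + 0 + 0 = 3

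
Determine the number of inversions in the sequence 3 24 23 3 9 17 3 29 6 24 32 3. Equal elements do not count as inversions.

Count, for each position, how many later elements it exceeds:
3 → none → 0
24 → 23, 3, 9, 17, 3, 6, 3 → 7
23 → 3, 9, 17, 3, 6, 3 → 6
3 → none → 0
9 → 3, 6, 3 → 3
17 → 3, 6, 3 → 3
3 → none → 0
29 → 6, 24, 3 → 3
6 → 3 → 1
24 → 3 → 1
32 → 3 → 1
3 → none → 0
Sum: 0 + 7 + 6 + 0 + 3 + 3 + 0 + 3 + 1 + 1 + 1 + 0 = 25

25 inversions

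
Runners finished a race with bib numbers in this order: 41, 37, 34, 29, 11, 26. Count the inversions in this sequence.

14 out-of-order pairs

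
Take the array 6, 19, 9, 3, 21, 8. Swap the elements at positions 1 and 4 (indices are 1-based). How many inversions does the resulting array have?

Positions 1 and 4 hold 6 and 3; after swapping, the array is [3, 19, 9, 6, 21, 8].
For each element, count later entries that are smaller:
3 → none → 0
19 → 9, 6, 8 → 3
9 → 6, 8 → 2
6 → none → 0
21 → 8 → 1
8 → none → 0
Sum: 0 + 3 + 2 + 0 + 1 + 0 = 6

6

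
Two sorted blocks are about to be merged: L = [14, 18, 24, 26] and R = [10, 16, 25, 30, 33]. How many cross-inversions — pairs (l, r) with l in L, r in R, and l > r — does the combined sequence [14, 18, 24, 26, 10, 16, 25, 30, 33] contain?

8

Count, for every r in R, how many entries of L exceed r:
r = 10: 14, 18, 24, 26 → 4
r = 16: 18, 24, 26 → 3
r = 25: 26 → 1
r = 30: none → 0
r = 33: none → 0
Cross-inversions: 4 + 3 + 1 + 0 + 0 = 8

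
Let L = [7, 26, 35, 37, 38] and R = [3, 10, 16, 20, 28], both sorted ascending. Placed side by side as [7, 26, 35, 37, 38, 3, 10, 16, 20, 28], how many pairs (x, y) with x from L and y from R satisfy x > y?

Count, for every r in R, how many entries of L exceed r:
r = 3: 7, 26, 35, 37, 38 → 5
r = 10: 26, 35, 37, 38 → 4
r = 16: 26, 35, 37, 38 → 4
r = 20: 26, 35, 37, 38 → 4
r = 28: 35, 37, 38 → 3
Cross-inversions: 5 + 4 + 4 + 4 + 3 = 20

20 split inversions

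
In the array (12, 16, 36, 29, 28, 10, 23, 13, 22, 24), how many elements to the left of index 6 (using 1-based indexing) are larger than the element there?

5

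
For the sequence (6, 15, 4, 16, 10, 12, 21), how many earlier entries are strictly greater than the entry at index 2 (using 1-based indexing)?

The element at index 2 is 15.
Elements before it: 6
None of them are larger than 15.

0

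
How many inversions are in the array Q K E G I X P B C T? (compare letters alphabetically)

Sweep left to right; for each value list the smaller values that follow it:
Q → K, E, G, I, P, B, C → 7
K → E, G, I, B, C → 5
E → B, C → 2
G → B, C → 2
I → B, C → 2
X → P, B, C, T → 4
P → B, C → 2
B → none → 0
C → none → 0
T → none → 0
Sum: 7 + 5 + 2 + 2 + 2 + 4 + 2 + 0 + 0 + 0 = 24

24 inversions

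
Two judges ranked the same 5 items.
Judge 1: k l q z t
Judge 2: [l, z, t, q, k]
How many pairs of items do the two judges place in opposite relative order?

Assign each item its position (1..5) in the first ordering, then rewrite the second ordering as that position sequence:
positions: k→1, l→2, q→3, z→4, t→5
second ordering as positions: [2, 4, 5, 3, 1]
Discordant pairs = inversions in this position sequence.
2: 1 → 1
4: 3, 1 → 2
5: 3, 1 → 2
3: 1 → 1
1: 0
Total: 1 + 2 + 2 + 1 + 0 = 6

6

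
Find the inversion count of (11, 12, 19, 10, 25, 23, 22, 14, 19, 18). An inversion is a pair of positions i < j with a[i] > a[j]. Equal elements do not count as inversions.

18 inversions

Element-by-element contributions:
11 → 10 → 1
12 → 10 → 1
19 → 10, 14, 18 → 3
10 → none → 0
25 → 23, 22, 14, 19, 18 → 5
23 → 22, 14, 19, 18 → 4
22 → 14, 19, 18 → 3
14 → none → 0
19 → 18 → 1
18 → none → 0
Sum: 1 + 1 + 3 + 0 + 5 + 4 + 3 + 0 + 1 + 0 = 18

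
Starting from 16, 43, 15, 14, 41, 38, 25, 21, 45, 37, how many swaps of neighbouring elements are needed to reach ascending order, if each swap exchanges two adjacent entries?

19 adjacent swaps

Each adjacent swap fixes exactly one inversion, so the minimum swap count equals the number of inversions.
Count inversions — for each element, later elements that are smaller:
16: 15, 14 → 2
43: 15, 14, 41, 38, 25, 21, 37 → 7
15: 14 → 1
14: none → 0
41: 38, 25, 21, 37 → 4
38: 25, 21, 37 → 3
25: 21 → 1
21: none → 0
45: 37 → 1
37: none → 0
Total inversions: 2 + 7 + 1 + 0 + 4 + 3 + 1 + 0 + 1 + 0 = 19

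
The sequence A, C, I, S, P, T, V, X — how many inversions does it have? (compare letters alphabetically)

Inversions: 1

Sweep left to right; for each value list the smaller values that follow it:
A: 0
C: 0
I: 0
S: 1
P: 0
T: 0
V: 0
X: 0
Sum: 0 + 0 + 0 + 1 + 0 + 0 + 0 + 0 = 1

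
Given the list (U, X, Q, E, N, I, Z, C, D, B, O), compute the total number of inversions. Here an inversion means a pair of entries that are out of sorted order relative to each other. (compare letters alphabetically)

For each element, count later entries that are smaller:
U → Q, E, N, I, C, D, B, O → 8
X → Q, E, N, I, C, D, B, O → 8
Q → E, N, I, C, D, B, O → 7
E → C, D, B → 3
N → I, C, D, B → 4
I → C, D, B → 3
Z → C, D, B, O → 4
C → B → 1
D → B → 1
B → none → 0
O → none → 0
Sum: 8 + 8 + 7 + 3 + 4 + 3 + 4 + 1 + 1 + 0 + 0 = 39

There are 39 out-of-order pairs.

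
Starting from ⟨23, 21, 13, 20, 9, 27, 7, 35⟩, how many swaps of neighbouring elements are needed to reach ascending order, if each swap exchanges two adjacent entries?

Swaps: 15

Each adjacent swap fixes exactly one inversion, so the minimum swap count equals the number of inversions.
Count inversions — for each element, later elements that are smaller:
23: 21, 13, 20, 9, 7 → 5
21: 13, 20, 9, 7 → 4
13: 9, 7 → 2
20: 9, 7 → 2
9: 7 → 1
27: 7 → 1
7: none → 0
35: none → 0
Total inversions: 5 + 4 + 2 + 2 + 1 + 1 + 0 + 0 = 15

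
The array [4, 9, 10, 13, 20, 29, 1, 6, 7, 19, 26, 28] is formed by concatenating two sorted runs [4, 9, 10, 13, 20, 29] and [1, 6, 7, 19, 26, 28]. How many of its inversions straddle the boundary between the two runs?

There are 20 split inversions.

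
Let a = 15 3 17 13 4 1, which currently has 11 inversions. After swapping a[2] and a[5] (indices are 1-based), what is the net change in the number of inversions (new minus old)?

+1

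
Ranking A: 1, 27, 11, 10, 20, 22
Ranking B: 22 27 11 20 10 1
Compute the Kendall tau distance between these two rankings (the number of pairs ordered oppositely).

Assign each item its position (1..6) in the first ordering, then rewrite the second ordering as that position sequence:
positions: 1→1, 27→2, 11→3, 10→4, 20→5, 22→6
second ordering as positions: [6, 2, 3, 5, 4, 1]
Discordant pairs = inversions in this position sequence.
6: 2, 3, 5, 4, 1 → 5
2: 1 → 1
3: 1 → 1
5: 4, 1 → 2
4: 1 → 1
1: 0
Total: 5 + 1 + 1 + 2 + 1 + 0 = 10

10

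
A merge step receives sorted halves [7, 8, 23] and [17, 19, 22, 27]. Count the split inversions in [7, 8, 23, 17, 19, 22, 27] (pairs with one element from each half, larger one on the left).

3

Count, for every r in R, how many entries of L exceed r:
r = 17: 23 → 1
r = 19: 23 → 1
r = 22: 23 → 1
r = 27: none → 0
Cross-inversions: 1 + 1 + 1 + 0 = 3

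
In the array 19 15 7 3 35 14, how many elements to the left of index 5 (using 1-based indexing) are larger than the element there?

The element at index 5 is 35.
Elements before it: 19, 15, 7, 3
None of them are larger than 35.

0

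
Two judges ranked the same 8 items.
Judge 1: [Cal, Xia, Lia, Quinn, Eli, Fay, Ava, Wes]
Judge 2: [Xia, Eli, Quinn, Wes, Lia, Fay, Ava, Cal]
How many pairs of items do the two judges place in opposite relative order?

Assign each item its position (1..8) in the first ordering, then rewrite the second ordering as that position sequence:
positions: Cal→1, Xia→2, Lia→3, Quinn→4, Eli→5, Fay→6, Ava→7, Wes→8
second ordering as positions: [2, 5, 4, 8, 3, 6, 7, 1]
Discordant pairs = inversions in this position sequence.
2: 1 → 1
5: 4, 3, 1 → 3
4: 3, 1 → 2
8: 3, 6, 7, 1 → 4
3: 1 → 1
6: 1 → 1
7: 1 → 1
1: 0
Total: 1 + 3 + 2 + 4 + 1 + 1 + 1 + 0 = 13

13 discordant pairs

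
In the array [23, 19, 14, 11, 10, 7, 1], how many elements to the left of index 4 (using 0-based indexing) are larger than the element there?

4

The element at index 4 is 10.
Elements before it: 23, 19, 14, 11
Those larger than 10: 23, 19, 14, 11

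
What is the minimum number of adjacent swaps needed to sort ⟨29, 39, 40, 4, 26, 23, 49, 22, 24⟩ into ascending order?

There are 21 swaps.

Minimum adjacent swaps = number of inversions (each swap of adjacent out-of-order elements removes one inversion and no swap can remove more).
Count inversions — for each element, later elements that are smaller:
29: 4, 26, 23, 22, 24 → 5
39: 4, 26, 23, 22, 24 → 5
40: 4, 26, 23, 22, 24 → 5
4: none → 0
26: 23, 22, 24 → 3
23: 22 → 1
49: 22, 24 → 2
22: none → 0
24: none → 0
Total inversions: 5 + 5 + 5 + 0 + 3 + 1 + 2 + 0 + 0 = 21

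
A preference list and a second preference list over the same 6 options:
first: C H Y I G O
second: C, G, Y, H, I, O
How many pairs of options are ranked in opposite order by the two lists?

Assign each item its position (1..6) in the first ordering, then rewrite the second ordering as that position sequence:
positions: C→1, H→2, Y→3, I→4, G→5, O→6
second ordering as positions: [1, 5, 3, 2, 4, 6]
Discordant pairs = inversions in this position sequence.
1: 0
5: 3, 2, 4 → 3
3: 2 → 1
2: 0
4: 0
6: 0
Total: 0 + 3 + 1 + 0 + 0 + 0 = 4

4 pairs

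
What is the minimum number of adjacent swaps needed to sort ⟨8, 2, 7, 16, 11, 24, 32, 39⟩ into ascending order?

Swaps: 3

Each adjacent swap fixes exactly one inversion, so the minimum swap count equals the number of inversions.
Count inversions — for each element, later elements that are smaller:
8: 2, 7 → 2
2: none → 0
7: none → 0
16: 11 → 1
11: none → 0
24: none → 0
32: none → 0
39: none → 0
Total inversions: 2 + 0 + 0 + 1 + 0 + 0 + 0 + 0 = 3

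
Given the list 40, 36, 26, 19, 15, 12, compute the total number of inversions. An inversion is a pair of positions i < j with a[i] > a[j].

15

Sweep left to right; for each value list the smaller values that follow it:
40: 5
36: 4
26: 3
19: 2
15: 1
12: 0
Sum: 5 + 4 + 3 + 2 + 1 + 0 = 15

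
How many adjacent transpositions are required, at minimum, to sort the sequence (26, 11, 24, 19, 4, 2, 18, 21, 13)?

23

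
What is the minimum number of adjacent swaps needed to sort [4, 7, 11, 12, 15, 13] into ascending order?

Minimum adjacent swaps = number of inversions (each swap of adjacent out-of-order elements removes one inversion and no swap can remove more).
Count inversions — for each element, later elements that are smaller:
4: none → 0
7: none → 0
11: none → 0
12: none → 0
15: 13 → 1
13: none → 0
Total inversions: 0 + 0 + 0 + 0 + 1 + 0 = 1

1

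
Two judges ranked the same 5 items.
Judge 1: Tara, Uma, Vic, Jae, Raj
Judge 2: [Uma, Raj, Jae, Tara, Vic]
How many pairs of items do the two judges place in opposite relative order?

Assign each item its position (1..5) in the first ordering, then rewrite the second ordering as that position sequence:
positions: Tara→1, Uma→2, Vic→3, Jae→4, Raj→5
second ordering as positions: [2, 5, 4, 1, 3]
Discordant pairs = inversions in this position sequence.
2: 1 → 1
5: 4, 1, 3 → 3
4: 1, 3 → 2
1: 0
3: 0
Total: 1 + 3 + 2 + 0 + 0 = 6

6 discordant pairs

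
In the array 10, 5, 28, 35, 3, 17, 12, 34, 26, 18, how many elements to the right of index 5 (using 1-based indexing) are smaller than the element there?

0 such elements

The element at index 5 is 3.
Elements after it: 17, 12, 34, 26, 18
None of them are smaller than 3.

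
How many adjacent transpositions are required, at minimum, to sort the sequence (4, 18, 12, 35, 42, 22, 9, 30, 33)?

Minimum adjacent swaps = number of inversions (each swap of adjacent out-of-order elements removes one inversion and no swap can remove more).
Count inversions — for each element, later elements that are smaller:
4: none → 0
18: 12, 9 → 2
12: 9 → 1
35: 22, 9, 30, 33 → 4
42: 22, 9, 30, 33 → 4
22: 9 → 1
9: none → 0
30: none → 0
33: none → 0
Total inversions: 0 + 2 + 1 + 4 + 4 + 1 + 0 + 0 + 0 = 12

12 adjacent swaps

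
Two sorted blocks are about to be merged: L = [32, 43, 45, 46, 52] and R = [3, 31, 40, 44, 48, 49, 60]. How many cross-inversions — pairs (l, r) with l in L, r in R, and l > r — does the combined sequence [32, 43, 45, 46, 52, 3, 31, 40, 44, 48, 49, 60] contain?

19 split inversions

Take each right-half value and tally the left-half values above it:
r = 3: 32, 43, 45, 46, 52 → 5
r = 31: 32, 43, 45, 46, 52 → 5
r = 40: 43, 45, 46, 52 → 4
r = 44: 45, 46, 52 → 3
r = 48: 52 → 1
r = 49: 52 → 1
r = 60: none → 0
Cross-inversions: 5 + 5 + 4 + 3 + 1 + 1 + 0 = 19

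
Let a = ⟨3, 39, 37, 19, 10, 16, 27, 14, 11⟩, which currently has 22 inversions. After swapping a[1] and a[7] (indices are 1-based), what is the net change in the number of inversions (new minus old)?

+7

Positions 1 and 7 hold 3 and 27; after swapping, the array is [27, 39, 37, 19, 10, 16, 3, 14, 11].
For each element, count later entries that are smaller:
27 → 19, 10, 16, 3, 14, 11 → 6
39 → 37, 19, 10, 16, 3, 14, 11 → 7
37 → 19, 10, 16, 3, 14, 11 → 6
19 → 10, 16, 3, 14, 11 → 5
10 → 3 → 1
16 → 3, 14, 11 → 3
3 → none → 0
14 → 11 → 1
11 → none → 0
Sum: 6 + 7 + 6 + 5 + 1 + 3 + 0 + 1 + 0 = 29
Change: 29 − 22 = +7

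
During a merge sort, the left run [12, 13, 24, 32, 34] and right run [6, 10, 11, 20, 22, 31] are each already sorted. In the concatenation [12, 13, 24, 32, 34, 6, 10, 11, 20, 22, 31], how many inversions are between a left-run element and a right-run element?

23

Count, for every r in R, how many entries of L exceed r:
r = 6: 12, 13, 24, 32, 34 → 5
r = 10: 12, 13, 24, 32, 34 → 5
r = 11: 12, 13, 24, 32, 34 → 5
r = 20: 24, 32, 34 → 3
r = 22: 24, 32, 34 → 3
r = 31: 32, 34 → 2
Cross-inversions: 5 + 5 + 5 + 3 + 3 + 2 = 23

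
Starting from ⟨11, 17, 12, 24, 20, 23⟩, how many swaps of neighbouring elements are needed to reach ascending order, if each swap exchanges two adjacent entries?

Minimum adjacent swaps = number of inversions (each swap of adjacent out-of-order elements removes one inversion and no swap can remove more).
Count inversions — for each element, later elements that are smaller:
11: none → 0
17: 12 → 1
12: none → 0
24: 20, 23 → 2
20: none → 0
23: none → 0
Total inversions: 0 + 1 + 0 + 2 + 0 + 0 = 3

Adjacent swaps: 3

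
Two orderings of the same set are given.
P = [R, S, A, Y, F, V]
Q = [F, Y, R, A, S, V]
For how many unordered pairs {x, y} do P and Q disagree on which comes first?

Assign each item its position (1..6) in the first ordering, then rewrite the second ordering as that position sequence:
positions: R→1, S→2, A→3, Y→4, F→5, V→6
second ordering as positions: [5, 4, 1, 3, 2, 6]
Discordant pairs = inversions in this position sequence.
5: 4, 1, 3, 2 → 4
4: 1, 3, 2 → 3
1: 0
3: 2 → 1
2: 0
6: 0
Total: 4 + 3 + 0 + 1 + 0 + 0 = 8

8 disagreeing pairs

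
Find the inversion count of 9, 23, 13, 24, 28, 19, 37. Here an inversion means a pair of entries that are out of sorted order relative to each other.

4

Element-by-element contributions:
9 → none → 0
23 → 13, 19 → 2
13 → none → 0
24 → 19 → 1
28 → 19 → 1
19 → none → 0
37 → none → 0
Sum: 0 + 2 + 0 + 1 + 1 + 0 + 0 = 4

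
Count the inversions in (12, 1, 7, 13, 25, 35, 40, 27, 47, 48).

Sweep left to right; for each value list the smaller values that follow it:
12 → 1, 7 → 2
1 → none → 0
7 → none → 0
13 → none → 0
25 → none → 0
35 → 27 → 1
40 → 27 → 1
27 → none → 0
47 → none → 0
48 → none → 0
Sum: 2 + 0 + 0 + 0 + 0 + 1 + 1 + 0 + 0 + 0 = 4

4 inversions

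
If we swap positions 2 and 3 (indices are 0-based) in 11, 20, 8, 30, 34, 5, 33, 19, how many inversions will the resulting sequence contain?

Positions 2 and 3 hold 8 and 30; after swapping, the array is [11, 20, 30, 8, 34, 5, 33, 19].
Sweep left to right; for each value list the smaller values that follow it:
11: 2
20: 3
30: 3
8: 1
34: 3
5: 0
33: 1
19: 0
Sum: 2 + 3 + 3 + 1 + 3 + 0 + 1 + 0 = 13

13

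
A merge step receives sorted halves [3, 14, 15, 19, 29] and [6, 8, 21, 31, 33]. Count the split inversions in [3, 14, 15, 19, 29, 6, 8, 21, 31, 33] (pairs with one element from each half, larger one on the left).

There are 9 cross-inversions.

For each element r of the right run, count left-run elements greater than r:
r = 6: 14, 15, 19, 29 → 4
r = 8: 14, 15, 19, 29 → 4
r = 21: 29 → 1
r = 31: none → 0
r = 33: none → 0
Cross-inversions: 4 + 4 + 1 + 0 + 0 = 9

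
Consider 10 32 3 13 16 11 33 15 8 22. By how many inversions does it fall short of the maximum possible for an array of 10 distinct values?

26

Maximum inversions for 10 distinct elements is C(10, 2) = 10·9/2 = 45.
Current inversions — for each element, count later smaller elements:
10: 2
32: 7
3: 0
13: 2
16: 3
11: 1
33: 3
15: 1
8: 0
22: 0
Current total: 2 + 7 + 0 + 2 + 3 + 1 + 3 + 1 + 0 + 0 = 19
Shortfall: 45 − 19 = 26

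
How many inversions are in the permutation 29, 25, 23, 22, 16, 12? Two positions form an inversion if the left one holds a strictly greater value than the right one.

15

Element-by-element contributions:
29 → 25, 23, 22, 16, 12 → 5
25 → 23, 22, 16, 12 → 4
23 → 22, 16, 12 → 3
22 → 16, 12 → 2
16 → 12 → 1
12 → none → 0
Sum: 5 + 4 + 3 + 2 + 1 + 0 = 15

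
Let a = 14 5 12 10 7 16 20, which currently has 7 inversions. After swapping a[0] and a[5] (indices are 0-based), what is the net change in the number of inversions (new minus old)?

+1

Positions 0 and 5 hold 14 and 16; after swapping, the array is [16, 5, 12, 10, 7, 14, 20].
Count, for each position, how many later elements it exceeds:
16 → 5, 12, 10, 7, 14 → 5
5 → none → 0
12 → 10, 7 → 2
10 → 7 → 1
7 → none → 0
14 → none → 0
20 → none → 0
Sum: 5 + 0 + 2 + 1 + 0 + 0 + 0 = 8
Change: 8 − 7 = +1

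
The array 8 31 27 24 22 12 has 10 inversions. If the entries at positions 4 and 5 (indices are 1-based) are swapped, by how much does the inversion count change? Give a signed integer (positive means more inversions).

-1

Positions 4 and 5 hold 24 and 22; after swapping, the array is [8, 31, 27, 22, 24, 12].
For each element, count later entries that are smaller:
8: 0
31: 4
27: 3
22: 1
24: 1
12: 0
Sum: 0 + 4 + 3 + 1 + 1 + 0 = 9
Change: 9 − 10 = -1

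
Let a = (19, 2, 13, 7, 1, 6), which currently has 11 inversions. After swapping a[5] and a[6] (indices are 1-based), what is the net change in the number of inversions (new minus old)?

+1

Positions 5 and 6 hold 1 and 6; after swapping, the array is [19, 2, 13, 7, 6, 1].
Count, for each position, how many later elements it exceeds:
19: 5
2: 1
13: 3
7: 2
6: 1
1: 0
Sum: 5 + 1 + 3 + 2 + 1 + 0 = 12
Change: 12 − 11 = +1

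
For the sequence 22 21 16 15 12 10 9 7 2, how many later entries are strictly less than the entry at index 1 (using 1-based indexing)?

The element at index 1 is 22.
Elements after it: 21, 16, 15, 12, 10, 9, 7, 2
Those smaller than 22: 21, 16, 15, 12, 10, 9, 7, 2

8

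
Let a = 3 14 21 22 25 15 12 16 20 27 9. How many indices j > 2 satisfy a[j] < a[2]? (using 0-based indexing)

The element at index 2 is 21.
Elements after it: 22, 25, 15, 12, 16, 20, 27, 9
Those smaller than 21: 15, 12, 16, 20, 9

5 such elements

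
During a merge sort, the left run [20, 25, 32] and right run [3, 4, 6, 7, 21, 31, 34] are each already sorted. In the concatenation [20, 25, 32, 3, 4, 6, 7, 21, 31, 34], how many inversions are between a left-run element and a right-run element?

Count, for every r in R, how many entries of L exceed r:
r = 3: 20, 25, 32 → 3
r = 4: 20, 25, 32 → 3
r = 6: 20, 25, 32 → 3
r = 7: 20, 25, 32 → 3
r = 21: 25, 32 → 2
r = 31: 32 → 1
r = 34: none → 0
Cross-inversions: 3 + 3 + 3 + 3 + 2 + 1 + 0 = 15

15 cross-inversions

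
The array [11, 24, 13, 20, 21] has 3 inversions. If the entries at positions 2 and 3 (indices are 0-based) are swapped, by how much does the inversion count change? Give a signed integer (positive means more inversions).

Positions 2 and 3 hold 13 and 20; after swapping, the array is [11, 24, 20, 13, 21].
Count, for each position, how many later elements it exceeds:
11 → none → 0
24 → 20, 13, 21 → 3
20 → 13 → 1
13 → none → 0
21 → none → 0
Sum: 0 + 3 + 1 + 0 + 0 = 4
Change: 4 − 3 = +1

+1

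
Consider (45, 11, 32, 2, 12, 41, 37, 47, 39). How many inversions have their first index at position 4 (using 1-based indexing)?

The element at index 4 is 2.
Elements after it: 12, 41, 37, 47, 39
None of them are smaller than 2.

0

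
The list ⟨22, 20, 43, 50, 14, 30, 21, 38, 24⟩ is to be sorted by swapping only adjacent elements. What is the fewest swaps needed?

17

The minimum number of adjacent swaps to sort an array equals its inversion count, since every such swap removes exactly one inversion.
Count inversions — for each element, later elements that are smaller:
22: 20, 14, 21 → 3
20: 14 → 1
43: 14, 30, 21, 38, 24 → 5
50: 14, 30, 21, 38, 24 → 5
14: none → 0
30: 21, 24 → 2
21: none → 0
38: 24 → 1
24: none → 0
Total inversions: 3 + 1 + 5 + 5 + 0 + 2 + 0 + 1 + 0 = 17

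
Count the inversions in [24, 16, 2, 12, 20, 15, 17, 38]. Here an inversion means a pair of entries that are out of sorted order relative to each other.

11

For each element, count later entries that are smaller:
24: 6
16: 3
2: 0
12: 0
20: 2
15: 0
17: 0
38: 0
Sum: 6 + 3 + 0 + 0 + 2 + 0 + 0 + 0 = 11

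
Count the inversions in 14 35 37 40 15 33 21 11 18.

22 inversions

Count, for each position, how many later elements it exceeds:
14: 1
35: 5
37: 5
40: 5
15: 1
33: 3
21: 2
11: 0
18: 0
Sum: 1 + 5 + 5 + 5 + 1 + 3 + 2 + 0 + 0 = 22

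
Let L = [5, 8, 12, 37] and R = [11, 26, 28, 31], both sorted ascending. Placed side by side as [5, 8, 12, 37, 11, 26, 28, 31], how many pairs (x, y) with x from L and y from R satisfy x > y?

5

Take each right-half value and tally the left-half values above it:
r = 11: 12, 37 → 2
r = 26: 37 → 1
r = 28: 37 → 1
r = 31: 37 → 1
Cross-inversions: 2 + 1 + 1 + 1 = 5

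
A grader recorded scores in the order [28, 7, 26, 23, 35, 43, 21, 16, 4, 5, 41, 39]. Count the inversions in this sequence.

34

Element-by-element contributions:
28 → 7, 26, 23, 21, 16, 4, 5 → 7
7 → 4, 5 → 2
26 → 23, 21, 16, 4, 5 → 5
23 → 21, 16, 4, 5 → 4
35 → 21, 16, 4, 5 → 4
43 → 21, 16, 4, 5, 41, 39 → 6
21 → 16, 4, 5 → 3
16 → 4, 5 → 2
4 → none → 0
5 → none → 0
41 → 39 → 1
39 → none → 0
Sum: 7 + 2 + 5 + 4 + 4 + 6 + 3 + 2 + 0 + 0 + 1 + 0 = 34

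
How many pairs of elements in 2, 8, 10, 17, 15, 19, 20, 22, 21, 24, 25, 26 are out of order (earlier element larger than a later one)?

For each element, count later entries that are smaller:
2: 0
8: 0
10: 0
17: 1
15: 0
19: 0
20: 0
22: 1
21: 0
24: 0
25: 0
26: 0
Sum: 0 + 0 + 0 + 1 + 0 + 0 + 0 + 1 + 0 + 0 + 0 + 0 = 2

2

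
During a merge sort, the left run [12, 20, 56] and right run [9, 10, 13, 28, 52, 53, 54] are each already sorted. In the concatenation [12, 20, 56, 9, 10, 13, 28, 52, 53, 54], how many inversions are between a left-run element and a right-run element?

Count, for every r in R, how many entries of L exceed r:
r = 9: 12, 20, 56 → 3
r = 10: 12, 20, 56 → 3
r = 13: 20, 56 → 2
r = 28: 56 → 1
r = 52: 56 → 1
r = 53: 56 → 1
r = 54: 56 → 1
Cross-inversions: 3 + 3 + 2 + 1 + 1 + 1 + 1 = 12

12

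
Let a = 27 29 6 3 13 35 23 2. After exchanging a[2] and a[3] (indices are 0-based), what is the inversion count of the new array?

Positions 2 and 3 hold 6 and 3; after swapping, the array is [27, 29, 3, 6, 13, 35, 23, 2].
Sweep left to right; for each value list the smaller values that follow it:
27: 5
29: 5
3: 1
6: 1
13: 1
35: 2
23: 1
2: 0
Sum: 5 + 5 + 1 + 1 + 1 + 2 + 1 + 0 = 16

Inversions: 16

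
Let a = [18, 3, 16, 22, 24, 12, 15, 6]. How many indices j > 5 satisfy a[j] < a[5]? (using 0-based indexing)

The element at index 5 is 12.
Elements after it: 15, 6
Those smaller than 12: 6

1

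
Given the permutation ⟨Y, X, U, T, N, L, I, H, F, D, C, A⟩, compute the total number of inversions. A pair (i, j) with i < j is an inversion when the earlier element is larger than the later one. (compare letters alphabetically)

Count, for each position, how many later elements it exceeds:
Y: 11
X: 10
U: 9
T: 8
N: 7
L: 6
I: 5
H: 4
F: 3
D: 2
C: 1
A: 0
Sum: 11 + 10 + 9 + 8 + 7 + 6 + 5 + 4 + 3 + 2 + 1 + 0 = 66

66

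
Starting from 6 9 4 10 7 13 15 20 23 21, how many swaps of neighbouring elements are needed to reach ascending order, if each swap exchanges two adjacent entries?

5

Minimum adjacent swaps = number of inversions (each swap of adjacent out-of-order elements removes one inversion and no swap can remove more).
Count inversions — for each element, later elements that are smaller:
6: 4 → 1
9: 4, 7 → 2
4: none → 0
10: 7 → 1
7: none → 0
13: none → 0
15: none → 0
20: none → 0
23: 21 → 1
21: none → 0
Total inversions: 1 + 2 + 0 + 1 + 0 + 0 + 0 + 0 + 1 + 0 = 5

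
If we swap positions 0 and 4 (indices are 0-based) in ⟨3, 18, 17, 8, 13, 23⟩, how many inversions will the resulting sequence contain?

Positions 0 and 4 hold 3 and 13; after swapping, the array is [13, 18, 17, 8, 3, 23].
Sweep left to right; for each value list the smaller values that follow it:
13 → 8, 3 → 2
18 → 17, 8, 3 → 3
17 → 8, 3 → 2
8 → 3 → 1
3 → none → 0
23 → none → 0
Sum: 2 + 3 + 2 + 1 + 0 + 0 = 8

There are 8 inversions.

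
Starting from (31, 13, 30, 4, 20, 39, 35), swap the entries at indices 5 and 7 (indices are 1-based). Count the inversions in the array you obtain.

9

Positions 5 and 7 hold 20 and 35; after swapping, the array is [31, 13, 30, 4, 35, 39, 20].
For each element, count later entries that are smaller:
31: 4
13: 1
30: 2
4: 0
35: 1
39: 1
20: 0
Sum: 4 + 1 + 2 + 0 + 1 + 1 + 0 = 9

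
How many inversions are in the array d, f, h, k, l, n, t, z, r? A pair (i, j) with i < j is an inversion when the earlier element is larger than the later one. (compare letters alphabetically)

2 inversions

Element-by-element contributions:
d → none → 0
f → none → 0
h → none → 0
k → none → 0
l → none → 0
n → none → 0
t → r → 1
z → r → 1
r → none → 0
Sum: 0 + 0 + 0 + 0 + 0 + 0 + 1 + 1 + 0 = 2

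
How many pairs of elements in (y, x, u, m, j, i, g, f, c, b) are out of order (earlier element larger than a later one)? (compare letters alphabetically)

For each element, count later entries that are smaller:
y: 9
x: 8
u: 7
m: 6
j: 5
i: 4
g: 3
f: 2
c: 1
b: 0
Sum: 9 + 8 + 7 + 6 + 5 + 4 + 3 + 2 + 1 + 0 = 45

45 out-of-order pairs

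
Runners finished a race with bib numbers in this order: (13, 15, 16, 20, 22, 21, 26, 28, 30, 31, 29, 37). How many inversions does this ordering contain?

3 inversions

Sweep left to right; for each value list the smaller values that follow it:
13 → none → 0
15 → none → 0
16 → none → 0
20 → none → 0
22 → 21 → 1
21 → none → 0
26 → none → 0
28 → none → 0
30 → 29 → 1
31 → 29 → 1
29 → none → 0
37 → none → 0
Sum: 0 + 0 + 0 + 0 + 1 + 0 + 0 + 0 + 1 + 1 + 0 + 0 = 3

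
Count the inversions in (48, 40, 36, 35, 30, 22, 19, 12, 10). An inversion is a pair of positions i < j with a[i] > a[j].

Inversions: 36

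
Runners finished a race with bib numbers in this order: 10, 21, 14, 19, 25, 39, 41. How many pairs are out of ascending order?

2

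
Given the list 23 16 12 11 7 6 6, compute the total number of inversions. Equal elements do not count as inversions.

20 out-of-order pairs

For each element, count later entries that are smaller:
23: 6
16: 5
12: 4
11: 3
7: 2
6: 0
6: 0
Sum: 6 + 5 + 4 + 3 + 2 + 0 + 0 = 20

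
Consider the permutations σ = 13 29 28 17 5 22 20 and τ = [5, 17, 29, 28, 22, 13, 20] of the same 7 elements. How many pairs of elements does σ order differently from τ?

10

Assign each item its position (1..7) in the first ordering, then rewrite the second ordering as that position sequence:
positions: 13→1, 29→2, 28→3, 17→4, 5→5, 22→6, 20→7
second ordering as positions: [5, 4, 2, 3, 6, 1, 7]
Discordant pairs = inversions in this position sequence.
5: 4, 2, 3, 1 → 4
4: 2, 3, 1 → 3
2: 1 → 1
3: 1 → 1
6: 1 → 1
1: 0
7: 0
Total: 4 + 3 + 1 + 1 + 1 + 0 + 0 = 10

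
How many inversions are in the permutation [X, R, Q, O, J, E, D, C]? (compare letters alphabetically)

Count, for each position, how many later elements it exceeds:
X → R, Q, O, J, E, D, C → 7
R → Q, O, J, E, D, C → 6
Q → O, J, E, D, C → 5
O → J, E, D, C → 4
J → E, D, C → 3
E → D, C → 2
D → C → 1
C → none → 0
Sum: 7 + 6 + 5 + 4 + 3 + 2 + 1 + 0 = 28

There are 28 inversions.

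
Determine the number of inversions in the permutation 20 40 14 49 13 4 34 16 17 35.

Sweep left to right; for each value list the smaller values that follow it:
20 → 14, 13, 4, 16, 17 → 5
40 → 14, 13, 4, 34, 16, 17, 35 → 7
14 → 13, 4 → 2
49 → 13, 4, 34, 16, 17, 35 → 6
13 → 4 → 1
4 → none → 0
34 → 16, 17 → 2
16 → none → 0
17 → none → 0
35 → none → 0
Sum: 5 + 7 + 2 + 6 + 1 + 0 + 2 + 0 + 0 + 0 = 23

23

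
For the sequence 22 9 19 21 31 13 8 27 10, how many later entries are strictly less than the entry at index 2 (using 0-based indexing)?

3 such elements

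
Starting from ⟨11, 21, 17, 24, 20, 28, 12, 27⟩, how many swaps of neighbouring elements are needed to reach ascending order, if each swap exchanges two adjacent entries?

9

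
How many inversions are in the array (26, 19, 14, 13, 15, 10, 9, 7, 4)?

34 inversions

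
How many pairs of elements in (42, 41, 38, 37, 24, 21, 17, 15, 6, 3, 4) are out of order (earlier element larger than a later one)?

For each element, count later entries that are smaller:
42 → 41, 38, 37, 24, 21, 17, 15, 6, 3, 4 → 10
41 → 38, 37, 24, 21, 17, 15, 6, 3, 4 → 9
38 → 37, 24, 21, 17, 15, 6, 3, 4 → 8
37 → 24, 21, 17, 15, 6, 3, 4 → 7
24 → 21, 17, 15, 6, 3, 4 → 6
21 → 17, 15, 6, 3, 4 → 5
17 → 15, 6, 3, 4 → 4
15 → 6, 3, 4 → 3
6 → 3, 4 → 2
3 → none → 0
4 → none → 0
Sum: 10 + 9 + 8 + 7 + 6 + 5 + 4 + 3 + 2 + 0 + 0 = 54

54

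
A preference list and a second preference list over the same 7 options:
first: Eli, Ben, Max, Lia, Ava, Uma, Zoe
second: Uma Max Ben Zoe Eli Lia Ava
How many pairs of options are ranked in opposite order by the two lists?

Pairs: 11

Assign each item its position (1..7) in the first ordering, then rewrite the second ordering as that position sequence:
positions: Eli→1, Ben→2, Max→3, Lia→4, Ava→5, Uma→6, Zoe→7
second ordering as positions: [6, 3, 2, 7, 1, 4, 5]
Discordant pairs = inversions in this position sequence.
6: 3, 2, 1, 4, 5 → 5
3: 2, 1 → 2
2: 1 → 1
7: 1, 4, 5 → 3
1: 0
4: 0
5: 0
Total: 5 + 2 + 1 + 3 + 0 + 0 + 0 = 11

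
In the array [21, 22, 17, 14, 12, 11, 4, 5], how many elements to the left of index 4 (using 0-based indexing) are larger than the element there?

The element at index 4 is 12.
Elements before it: 21, 22, 17, 14
Those larger than 12: 21, 22, 17, 14

4 such elements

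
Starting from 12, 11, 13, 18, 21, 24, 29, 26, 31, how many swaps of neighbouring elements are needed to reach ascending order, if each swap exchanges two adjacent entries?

2 adjacent swaps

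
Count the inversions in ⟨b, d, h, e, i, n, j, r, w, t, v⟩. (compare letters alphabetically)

Sweep left to right; for each value list the smaller values that follow it:
b: 0
d: 0
h: 1
e: 0
i: 0
n: 1
j: 0
r: 0
w: 2
t: 0
v: 0
Sum: 0 + 0 + 1 + 0 + 0 + 1 + 0 + 0 + 2 + 0 + 0 = 4

Out-of-order pairs: 4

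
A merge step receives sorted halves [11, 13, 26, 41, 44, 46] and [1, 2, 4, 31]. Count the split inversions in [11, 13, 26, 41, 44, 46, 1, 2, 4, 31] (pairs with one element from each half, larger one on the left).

21 split inversions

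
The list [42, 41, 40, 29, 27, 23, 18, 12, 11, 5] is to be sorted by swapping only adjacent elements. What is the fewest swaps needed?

The minimum number of adjacent swaps to sort an array equals its inversion count, since every such swap removes exactly one inversion.
Count inversions — for each element, later elements that are smaller:
42: 41, 40, 29, 27, 23, 18, 12, 11, 5 → 9
41: 40, 29, 27, 23, 18, 12, 11, 5 → 8
40: 29, 27, 23, 18, 12, 11, 5 → 7
29: 27, 23, 18, 12, 11, 5 → 6
27: 23, 18, 12, 11, 5 → 5
23: 18, 12, 11, 5 → 4
18: 12, 11, 5 → 3
12: 11, 5 → 2
11: 5 → 1
5: none → 0
Total inversions: 9 + 8 + 7 + 6 + 5 + 4 + 3 + 2 + 1 + 0 = 45

There are 45 swaps.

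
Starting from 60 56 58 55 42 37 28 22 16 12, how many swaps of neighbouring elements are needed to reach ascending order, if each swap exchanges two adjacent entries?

There are 44 swaps.

The minimum number of adjacent swaps to sort an array equals its inversion count, since every such swap removes exactly one inversion.
Count inversions — for each element, later elements that are smaller:
60: 56, 58, 55, 42, 37, 28, 22, 16, 12 → 9
56: 55, 42, 37, 28, 22, 16, 12 → 7
58: 55, 42, 37, 28, 22, 16, 12 → 7
55: 42, 37, 28, 22, 16, 12 → 6
42: 37, 28, 22, 16, 12 → 5
37: 28, 22, 16, 12 → 4
28: 22, 16, 12 → 3
22: 16, 12 → 2
16: 12 → 1
12: none → 0
Total inversions: 9 + 7 + 7 + 6 + 5 + 4 + 3 + 2 + 1 + 0 = 44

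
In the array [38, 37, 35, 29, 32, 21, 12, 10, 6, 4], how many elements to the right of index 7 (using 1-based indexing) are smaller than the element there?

3

The element at index 7 is 12.
Elements after it: 10, 6, 4
Those smaller than 12: 10, 6, 4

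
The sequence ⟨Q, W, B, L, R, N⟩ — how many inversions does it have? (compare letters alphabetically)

8 inversions

Out-of-order index pairs (0-indexed):
(0,2): Q > B
(0,3): Q > L
(0,5): Q > N
(1,2): W > B
(1,3): W > L
(1,4): W > R
(1,5): W > N
(4,5): R > N
That's 8 pairs.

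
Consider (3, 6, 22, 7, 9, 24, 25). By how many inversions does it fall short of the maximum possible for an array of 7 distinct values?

19 inversions short

Maximum inversions for 7 distinct elements is C(7, 2) = 7·6/2 = 21.
Current inversions — for each element, count later smaller elements:
3: 0
6: 0
22: 2
7: 0
9: 0
24: 0
25: 0
Current total: 0 + 0 + 2 + 0 + 0 + 0 + 0 = 2
Shortfall: 21 − 2 = 19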